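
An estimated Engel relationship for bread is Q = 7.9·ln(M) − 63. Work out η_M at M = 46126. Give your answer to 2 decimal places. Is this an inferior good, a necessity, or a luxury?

At M = 46126: Q = 21.839.
dQ/dM = 7.9/M = 0.00017127 at this income.
η = (dQ/dM)·(M/Q) = 0.00017127 × (46126/21.839) = 0.36.
Since 0 < η < 1, the good is a necessity.

0.36 (necessity)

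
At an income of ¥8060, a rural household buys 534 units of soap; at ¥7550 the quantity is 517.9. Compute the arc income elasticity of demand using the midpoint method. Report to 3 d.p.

0.468

ΔQ = 517.9 − 534 = -16.1; midpoint Q̄ = (534 + 517.9)/2 = 525.95.
ΔI = 7550 − 8060 = -510; midpoint Ī = (8060 + 7550)/2 = 7805.
η = (ΔQ/Q̄) ÷ (ΔI/Ī) = (-16.1/525.95) ÷ (-510/7805) = 0.468.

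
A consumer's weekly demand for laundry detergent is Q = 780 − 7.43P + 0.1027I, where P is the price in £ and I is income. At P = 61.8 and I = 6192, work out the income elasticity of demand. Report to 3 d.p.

0.665

At P = 61.8, I = 6192: Q = 956.744.
Holding P constant, ∂Q/∂I = 0.1027.
η_I = (∂Q/∂I)·(I/Q) = 0.1027 × (6192/956.744) = 0.665.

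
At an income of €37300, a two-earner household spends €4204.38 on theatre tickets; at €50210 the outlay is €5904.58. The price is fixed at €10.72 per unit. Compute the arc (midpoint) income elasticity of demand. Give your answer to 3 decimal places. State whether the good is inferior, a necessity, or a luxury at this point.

With a constant price, Q₁ = 4204.38/10.72 = 392.200 and Q₂ = 5904.58/10.72 = 550.800 (equivalently, work directly with expenditure since P cancels).
Midpoint %ΔQ = (5904.58 − 4204.38)/5054.48 = 0.33637; midpoint %ΔI = (50210 − 37300)/43755 = 0.29505.
η = 0.33637 / 0.29505 = 1.140.
η > 1 ⇒ luxury.

1.140 (luxury)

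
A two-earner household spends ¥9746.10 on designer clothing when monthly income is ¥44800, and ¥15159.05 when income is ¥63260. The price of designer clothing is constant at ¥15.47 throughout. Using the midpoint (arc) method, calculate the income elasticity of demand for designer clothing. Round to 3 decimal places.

1.272

With a constant price, Q₁ = 9746.10/15.47 = 630.000 and Q₂ = 15159.05/15.47 = 979.900 (equivalently, work directly with expenditure since P cancels).
Midpoint %ΔQ = (15159.05 − 9746.10)/12452.58 = 0.43469; midpoint %ΔI = (63260 − 44800)/54030 = 0.34166.
η = 0.43469 / 0.34166 = 1.272.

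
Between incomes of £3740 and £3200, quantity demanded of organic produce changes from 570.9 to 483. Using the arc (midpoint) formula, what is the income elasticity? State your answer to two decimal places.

ΔQ = 483 − 570.9 = -87.9; midpoint Q̄ = (570.9 + 483)/2 = 526.95.
ΔI = 3200 − 3740 = -540; midpoint Ī = (3740 + 3200)/2 = 3470.
η = (ΔQ/Q̄) ÷ (ΔI/Ī) = (-87.9/526.95) ÷ (-540/3470) = 1.07.

1.07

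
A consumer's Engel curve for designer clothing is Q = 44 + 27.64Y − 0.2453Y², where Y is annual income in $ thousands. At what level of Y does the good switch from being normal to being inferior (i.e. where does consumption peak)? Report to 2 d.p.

56.34

dQ/dY = 27.64 − 0.4906Y.
The good is inferior where dQ/dY < 0. Setting dQ/dY = 0 gives Y = 27.64 / 0.4906 = 56.34.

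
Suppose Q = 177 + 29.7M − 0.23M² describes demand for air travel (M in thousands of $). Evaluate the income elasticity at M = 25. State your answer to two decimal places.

At M = 25: Q = 775.7500.
dQ/dM = 29.7 − 0.46M = 18.20000.
η = (dQ/dM)·(M/Q) = 18.20000 × (25/775.7500) = 0.59.

0.59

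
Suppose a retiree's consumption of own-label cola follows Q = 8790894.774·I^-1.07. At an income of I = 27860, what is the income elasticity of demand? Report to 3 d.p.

For Q = A·I^β the income elasticity is constant and equal to β.
Here β = -1.07, so η = -1.070.

-1.070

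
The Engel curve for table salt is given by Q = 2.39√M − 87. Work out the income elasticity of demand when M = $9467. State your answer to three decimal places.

0.799

At M = 9467: Q = 145.543.
dQ/dM = 2.39/(2√M) = 0.0122818 at this income.
η = (dQ/dM)·(M/Q) = 0.0122818 × (9467/145.543) = 0.799.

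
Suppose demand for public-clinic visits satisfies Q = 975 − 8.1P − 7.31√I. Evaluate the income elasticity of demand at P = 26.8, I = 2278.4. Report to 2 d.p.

At P = 26.8, I = 2278.4: Q = 408.995.
Holding P constant, ∂Q/∂I = -7.31/(2√I) = -0.0765724.
η_I = (∂Q/∂I)·(I/Q) = -0.0765724 × (2278.4/408.995) = -0.43.

-0.43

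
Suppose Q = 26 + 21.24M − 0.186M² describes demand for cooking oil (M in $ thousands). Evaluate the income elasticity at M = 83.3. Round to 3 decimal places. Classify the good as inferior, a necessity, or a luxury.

-1.609 (inferior good)

At M = 83.3: Q = 504.6585.
dQ/dM = 21.24 − 0.372M = -9.74760.
η = (dQ/dM)·(M/Q) = -9.74760 × (83.3/504.6585) = -1.609.
η < 0 ⇒ inferior good.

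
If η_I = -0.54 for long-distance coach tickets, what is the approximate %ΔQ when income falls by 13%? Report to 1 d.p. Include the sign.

%ΔQ ≈ η × %ΔI = -0.54 × (-13%) = 7.0%.

7.0%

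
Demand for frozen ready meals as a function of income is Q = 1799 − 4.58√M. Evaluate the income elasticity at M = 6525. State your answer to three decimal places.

At M = 6525: Q = 1429.039.
dQ/dM = -4.58/(2√M) = -0.0283495 at this income.
η = (dQ/dM)·(M/Q) = -0.0283495 × (6525/1429.039) = -0.129.

-0.129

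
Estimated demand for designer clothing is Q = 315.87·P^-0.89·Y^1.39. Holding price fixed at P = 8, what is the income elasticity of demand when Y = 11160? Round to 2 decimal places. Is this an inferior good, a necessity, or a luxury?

For a multiplicative demand Q = A·P^α·Y^β, the income elasticity is β everywhere.
Here β = 1.39, so η = 1.39.
Since η > 1, this is a luxury.

1.39 (luxury)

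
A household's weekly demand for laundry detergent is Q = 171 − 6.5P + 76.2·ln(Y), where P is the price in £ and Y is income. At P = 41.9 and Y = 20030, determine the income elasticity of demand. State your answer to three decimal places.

0.117

At P = 41.9, Y = 20030: Q = 653.410.
Holding P constant, ∂Q/∂Y = 76.2/Y = 0.00380429.
η_Y = (∂Q/∂Y)·(Y/Q) = 0.00380429 × (20030/653.410) = 0.117.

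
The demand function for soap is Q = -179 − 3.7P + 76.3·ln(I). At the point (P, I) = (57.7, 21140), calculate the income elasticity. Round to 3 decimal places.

0.208

At P = 57.7, I = 21140: Q = 367.376.
Holding P constant, ∂Q/∂I = 76.3/I = 0.00360927.
η_I = (∂Q/∂I)·(I/Q) = 0.00360927 × (21140/367.376) = 0.208.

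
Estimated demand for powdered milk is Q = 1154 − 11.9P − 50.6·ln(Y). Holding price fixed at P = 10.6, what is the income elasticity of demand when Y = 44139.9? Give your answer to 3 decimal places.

At P = 10.6, Y = 44139.9: Q = 486.687.
Holding P constant, ∂Q/∂Y = -50.6/Y = -0.00114636.
η_Y = (∂Q/∂Y)·(Y/Q) = -0.00114636 × (44139.9/486.687) = -0.104.

-0.104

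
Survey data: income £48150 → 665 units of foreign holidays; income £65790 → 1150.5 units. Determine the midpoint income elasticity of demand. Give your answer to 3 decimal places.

ΔQ = 1150.5 − 665 = 485.5; midpoint Q̄ = (665 + 1150.5)/2 = 907.75.
ΔI = 65790 − 48150 = 17640; midpoint Ī = (48150 + 65790)/2 = 56970.
η = (ΔQ/Q̄) ÷ (ΔI/Ī) = (485.5/907.75) ÷ (17640/56970) = 1.727.

1.727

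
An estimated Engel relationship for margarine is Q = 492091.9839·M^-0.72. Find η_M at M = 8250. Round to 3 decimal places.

-0.720

For Q = A·M^β the income elasticity is constant and equal to β.
Here β = -0.72, so η = -0.720.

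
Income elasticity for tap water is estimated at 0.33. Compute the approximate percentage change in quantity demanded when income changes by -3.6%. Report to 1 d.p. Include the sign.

-1.2%

%ΔQ ≈ η × %ΔI = 0.33 × (-3.6%) = -1.2%.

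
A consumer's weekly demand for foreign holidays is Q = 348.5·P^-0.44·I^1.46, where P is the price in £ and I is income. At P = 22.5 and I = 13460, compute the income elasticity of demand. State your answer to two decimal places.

For a multiplicative demand Q = A·P^α·I^β, the income elasticity is β everywhere.
Here β = 1.46, so η = 1.46.

1.46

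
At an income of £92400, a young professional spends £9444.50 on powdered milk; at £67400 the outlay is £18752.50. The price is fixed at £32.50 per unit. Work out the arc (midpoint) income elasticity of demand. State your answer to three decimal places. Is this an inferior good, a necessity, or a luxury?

With a constant price, Q₁ = 9444.50/32.50 = 290.600 and Q₂ = 18752.50/32.50 = 577.000 (equivalently, work directly with expenditure since P cancels).
Midpoint %ΔQ = (18752.50 − 9444.50)/14098.50 = 0.66021; midpoint %ΔI = (67400 − 92400)/79900 = -0.31289.
η = 0.66021 / -0.31289 = -2.110.
η < 0 ⇒ inferior good.

-2.110 (inferior good)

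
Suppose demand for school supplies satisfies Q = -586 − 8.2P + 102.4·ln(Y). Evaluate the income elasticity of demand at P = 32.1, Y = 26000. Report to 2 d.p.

0.53

At P = 32.1, Y = 26000: Q = 191.763.
Holding P constant, ∂Q/∂Y = 102.4/Y = 0.00393846.
η_Y = (∂Q/∂Y)·(Y/Q) = 0.00393846 × (26000/191.763) = 0.53.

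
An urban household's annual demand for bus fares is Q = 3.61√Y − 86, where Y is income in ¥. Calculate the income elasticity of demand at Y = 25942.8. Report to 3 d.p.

At Y = 25942.8: Q = 495.454.
dQ/dY = 3.61/(2√Y) = 0.0112065 at this income.
η = (dQ/dY)·(Y/Q) = 0.0112065 × (25942.8/495.454) = 0.587.

0.587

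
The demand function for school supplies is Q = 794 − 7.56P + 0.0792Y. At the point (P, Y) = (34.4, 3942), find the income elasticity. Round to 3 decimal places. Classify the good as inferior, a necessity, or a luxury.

At P = 34.4, Y = 3942: Q = 846.142.
Holding P constant, ∂Q/∂Y = 0.0792.
η_Y = (∂Q/∂Y)·(Y/Q) = 0.0792 × (3942/846.142) = 0.369.
Since 0 < η < 1, this is a necessity.

0.369 (necessity)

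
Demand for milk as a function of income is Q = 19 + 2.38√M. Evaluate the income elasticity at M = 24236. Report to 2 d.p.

At M = 24236: Q = 389.516.
dQ/dM = 2.38/(2√M) = 0.00764393 at this income.
η = (dQ/dM)·(M/Q) = 0.00764393 × (24236/389.516) = 0.48.

0.48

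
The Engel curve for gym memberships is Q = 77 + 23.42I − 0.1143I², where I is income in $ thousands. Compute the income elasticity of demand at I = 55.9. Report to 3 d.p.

At I = 55.9: Q = 1029.0122.
dQ/dI = 23.42 − 0.2286I = 10.64126.
η = (dQ/dI)·(I/Q) = 10.64126 × (55.9/1029.0122) = 0.578.

0.578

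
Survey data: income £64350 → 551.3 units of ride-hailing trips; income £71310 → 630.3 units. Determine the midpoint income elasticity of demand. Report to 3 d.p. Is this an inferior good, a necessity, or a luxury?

1.303 (luxury)

ΔQ = 630.3 − 551.3 = 79; midpoint Q̄ = (551.3 + 630.3)/2 = 590.8.
ΔI = 71310 − 64350 = 6960; midpoint Ī = (64350 + 71310)/2 = 67830.
η = (ΔQ/Q̄) ÷ (ΔI/Ī) = (79/590.8) ÷ (6960/67830) = 1.303.
η > 1 ⇒ luxury.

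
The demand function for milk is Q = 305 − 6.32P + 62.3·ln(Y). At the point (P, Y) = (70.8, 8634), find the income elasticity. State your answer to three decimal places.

At P = 70.8, Y = 8634: Q = 422.198.
Holding P constant, ∂Q/∂Y = 62.3/Y = 0.00721566.
η_Y = (∂Q/∂Y)·(Y/Q) = 0.00721566 × (8634/422.198) = 0.148.

0.148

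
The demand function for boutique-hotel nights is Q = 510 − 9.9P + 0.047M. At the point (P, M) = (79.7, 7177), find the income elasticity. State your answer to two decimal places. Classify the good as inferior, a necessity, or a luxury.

At P = 79.7, M = 7177: Q = 58.289.
Holding P constant, ∂Q/∂M = 0.047.
η_M = (∂Q/∂M)·(M/Q) = 0.047 × (7177/58.289) = 5.79.
Since η > 1, this is a luxury.

5.79 (luxury)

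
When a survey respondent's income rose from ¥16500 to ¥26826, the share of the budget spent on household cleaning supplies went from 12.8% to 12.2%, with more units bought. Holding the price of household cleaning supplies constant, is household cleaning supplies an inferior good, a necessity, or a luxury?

Quantity rises but the budget share falls as income rises, so 0 < η < 1.

necessity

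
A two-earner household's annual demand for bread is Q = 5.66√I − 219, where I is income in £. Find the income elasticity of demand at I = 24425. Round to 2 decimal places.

At I = 24425: Q = 665.573.
dQ/dI = 5.66/(2√I) = 0.0181079 at this income.
η = (dQ/dI)·(I/Q) = 0.0181079 × (24425/665.573) = 0.66.

0.66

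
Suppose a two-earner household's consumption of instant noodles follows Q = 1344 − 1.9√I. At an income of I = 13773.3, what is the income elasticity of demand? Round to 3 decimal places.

-0.099

At I = 13773.3: Q = 1121.017.
dQ/dI = -1.9/(2√I) = -0.00809477 at this income.
η = (dQ/dI)·(I/Q) = -0.00809477 × (13773.3/1121.017) = -0.099.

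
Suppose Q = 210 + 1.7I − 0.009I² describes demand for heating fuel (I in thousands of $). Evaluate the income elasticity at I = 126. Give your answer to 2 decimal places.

At I = 126: Q = 281.3160.
dQ/dI = 1.7 − 0.018I = -0.56800.
η = (dQ/dI)·(I/Q) = -0.56800 × (126/281.3160) = -0.25.

-0.25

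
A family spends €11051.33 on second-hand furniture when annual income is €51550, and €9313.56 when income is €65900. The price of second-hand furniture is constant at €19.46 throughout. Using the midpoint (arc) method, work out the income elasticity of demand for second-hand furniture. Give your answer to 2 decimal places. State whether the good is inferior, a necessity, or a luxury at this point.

-0.70 (inferior good)

With a constant price, Q₁ = 11051.33/19.46 = 567.900 and Q₂ = 9313.56/19.46 = 478.600 (equivalently, work directly with expenditure since P cancels).
Midpoint %ΔQ = (9313.56 − 11051.33)/10182.45 = -0.17066; midpoint %ΔI = (65900 − 51550)/58725 = 0.24436.
η = -0.17066 / 0.24436 = -0.70.
η < 0 ⇒ inferior good.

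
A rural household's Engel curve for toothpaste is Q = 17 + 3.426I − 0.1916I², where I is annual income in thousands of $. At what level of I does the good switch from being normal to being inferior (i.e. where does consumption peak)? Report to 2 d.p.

8.94

dQ/dI = 3.426 − 0.3832I.
The good is inferior where dQ/dI < 0. Setting dQ/dI = 0 gives I = 3.426 / 0.3832 = 8.94.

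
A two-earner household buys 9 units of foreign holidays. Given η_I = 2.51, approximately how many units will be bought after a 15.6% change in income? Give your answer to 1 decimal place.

%ΔQ ≈ η × %ΔI = 2.51 × 15.6% = 39.156%.
New Q ≈ 9 × (1 + 0.39156) = 12.5.

12.5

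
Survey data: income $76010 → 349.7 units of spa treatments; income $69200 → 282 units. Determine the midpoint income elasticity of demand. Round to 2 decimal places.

2.29

ΔQ = 282 − 349.7 = -67.7; midpoint Q̄ = (349.7 + 282)/2 = 315.85.
ΔI = 69200 − 76010 = -6810; midpoint Ī = (76010 + 69200)/2 = 72605.
η = (ΔQ/Q̄) ÷ (ΔI/Ī) = (-67.7/315.85) ÷ (-6810/72605) = 2.29.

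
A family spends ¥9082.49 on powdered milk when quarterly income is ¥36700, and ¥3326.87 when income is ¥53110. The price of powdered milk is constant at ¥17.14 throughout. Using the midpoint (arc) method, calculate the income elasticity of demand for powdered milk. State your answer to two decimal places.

-2.54

With a constant price, Q₁ = 9082.49/17.14 = 529.900 and Q₂ = 3326.87/17.14 = 194.100 (equivalently, work directly with expenditure since P cancels).
Midpoint %ΔQ = (3326.87 − 9082.49)/6204.68 = -0.92763; midpoint %ΔI = (53110 − 36700)/44905 = 0.36544.
η = -0.92763 / 0.36544 = -2.54.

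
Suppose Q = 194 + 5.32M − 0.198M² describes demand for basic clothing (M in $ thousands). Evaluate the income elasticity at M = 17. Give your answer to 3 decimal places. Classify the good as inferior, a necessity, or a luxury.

-0.106 (inferior good)

At M = 17: Q = 227.2180.
dQ/dM = 5.32 − 0.396M = -1.41200.
η = (dQ/dM)·(M/Q) = -1.41200 × (17/227.2180) = -0.106.
η < 0 ⇒ inferior good.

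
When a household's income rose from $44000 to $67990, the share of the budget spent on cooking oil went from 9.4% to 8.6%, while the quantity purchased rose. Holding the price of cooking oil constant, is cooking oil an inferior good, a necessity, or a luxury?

necessity

Quantity rises but the budget share falls as income rises, so 0 < η < 1.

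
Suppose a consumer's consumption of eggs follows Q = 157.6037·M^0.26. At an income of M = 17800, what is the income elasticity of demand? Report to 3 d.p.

For Q = A·M^β the income elasticity is constant and equal to β.
Here β = 0.26, so η = 0.260.

0.260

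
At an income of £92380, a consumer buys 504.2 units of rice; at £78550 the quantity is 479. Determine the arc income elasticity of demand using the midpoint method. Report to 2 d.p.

0.32

ΔQ = 479 − 504.2 = -25.2; midpoint Q̄ = (504.2 + 479)/2 = 491.6.
ΔI = 78550 − 92380 = -13830; midpoint Ī = (92380 + 78550)/2 = 85465.
η = (ΔQ/Q̄) ÷ (ΔI/Ī) = (-25.2/491.6) ÷ (-13830/85465) = 0.32.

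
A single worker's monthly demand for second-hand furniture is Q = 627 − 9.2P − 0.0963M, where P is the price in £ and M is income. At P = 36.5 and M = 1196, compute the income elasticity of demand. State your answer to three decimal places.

-0.654

At P = 36.5, M = 1196: Q = 176.025.
Holding P constant, ∂Q/∂M = −0.0963.
η_M = (∂Q/∂M)·(M/Q) = -0.0963 × (1196/176.025) = -0.654.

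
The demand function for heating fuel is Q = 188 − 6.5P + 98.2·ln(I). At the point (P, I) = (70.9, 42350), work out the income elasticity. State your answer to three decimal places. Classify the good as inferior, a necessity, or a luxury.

0.127 (necessity)

At P = 70.9, I = 42350: Q = 773.346.
Holding P constant, ∂Q/∂I = 98.2/I = 0.00231877.
η_I = (∂Q/∂I)·(I/Q) = 0.00231877 × (42350/773.346) = 0.127.
Since 0 < η < 1, this is a necessity.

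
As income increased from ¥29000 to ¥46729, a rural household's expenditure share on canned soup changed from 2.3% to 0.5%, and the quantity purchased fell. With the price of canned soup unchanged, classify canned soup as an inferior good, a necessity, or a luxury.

inferior good

Quantity demanded falls as income rises, so η < 0.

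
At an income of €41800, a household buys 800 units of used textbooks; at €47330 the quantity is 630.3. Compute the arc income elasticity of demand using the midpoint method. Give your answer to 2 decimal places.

-1.91

ΔQ = 630.3 − 800 = -169.7; midpoint Q̄ = (800 + 630.3)/2 = 715.15.
ΔI = 47330 − 41800 = 5530; midpoint Ī = (41800 + 47330)/2 = 44565.
η = (ΔQ/Q̄) ÷ (ΔI/Ī) = (-169.7/715.15) ÷ (5530/44565) = -1.91.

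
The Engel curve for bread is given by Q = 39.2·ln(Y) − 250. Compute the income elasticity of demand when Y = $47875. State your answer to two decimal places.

At Y = 47875: Q = 172.433.
dQ/dY = 39.2/Y = 0.000818799 at this income.
η = (dQ/dY)·(Y/Q) = 0.000818799 × (47875/172.433) = 0.23.

0.23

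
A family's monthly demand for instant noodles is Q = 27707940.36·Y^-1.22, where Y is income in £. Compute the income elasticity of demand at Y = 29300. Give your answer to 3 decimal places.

-1.220

For Q = A·Y^β the income elasticity is constant and equal to β.
Here β = -1.22, so η = -1.220.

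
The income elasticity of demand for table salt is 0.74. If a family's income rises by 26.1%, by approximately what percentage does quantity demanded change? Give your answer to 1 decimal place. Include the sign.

%ΔQ ≈ η × %ΔI = 0.74 × 26.1% = 19.3%.

19.3%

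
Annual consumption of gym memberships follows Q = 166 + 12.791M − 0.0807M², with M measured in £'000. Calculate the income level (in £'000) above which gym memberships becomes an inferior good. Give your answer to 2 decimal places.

79.25

dQ/dM = 12.791 − 0.1614M.
The good is inferior where dQ/dM < 0. Setting dQ/dM = 0 gives M = 12.791 / 0.1614 = 79.25.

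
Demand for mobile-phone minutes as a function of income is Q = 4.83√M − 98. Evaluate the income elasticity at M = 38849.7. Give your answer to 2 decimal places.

0.56

At M = 38849.7: Q = 854.009.
dQ/dM = 4.83/(2√M) = 0.0122525 at this income.
η = (dQ/dM)·(M/Q) = 0.0122525 × (38849.7/854.009) = 0.56.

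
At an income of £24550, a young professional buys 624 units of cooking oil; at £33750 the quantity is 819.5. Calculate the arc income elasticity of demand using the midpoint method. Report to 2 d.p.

0.86

ΔQ = 819.5 − 624 = 195.5; midpoint Q̄ = (624 + 819.5)/2 = 721.75.
ΔI = 33750 − 24550 = 9200; midpoint Ī = (24550 + 33750)/2 = 29150.
η = (ΔQ/Q̄) ÷ (ΔI/Ī) = (195.5/721.75) ÷ (9200/29150) = 0.86.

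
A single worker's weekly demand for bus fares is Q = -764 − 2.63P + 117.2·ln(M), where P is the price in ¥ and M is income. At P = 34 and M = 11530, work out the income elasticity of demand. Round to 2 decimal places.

At P = 34, M = 11530: Q = 242.717.
Holding P constant, ∂Q/∂M = 117.2/M = 0.0101648.
η_M = (∂Q/∂M)·(M/Q) = 0.0101648 × (11530/242.717) = 0.48.

0.48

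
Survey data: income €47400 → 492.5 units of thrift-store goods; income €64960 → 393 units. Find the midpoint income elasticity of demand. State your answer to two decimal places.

ΔQ = 393 − 492.5 = -99.5; midpoint Q̄ = (492.5 + 393)/2 = 442.75.
ΔI = 64960 − 47400 = 17560; midpoint Ī = (47400 + 64960)/2 = 56180.
η = (ΔQ/Q̄) ÷ (ΔI/Ī) = (-99.5/442.75) ÷ (17560/56180) = -0.72.

-0.72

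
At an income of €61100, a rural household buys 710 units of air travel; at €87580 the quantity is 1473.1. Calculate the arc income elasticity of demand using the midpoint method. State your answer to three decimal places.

1.963

ΔQ = 1473.1 − 710 = 763.1; midpoint Q̄ = (710 + 1473.1)/2 = 1091.55.
ΔI = 87580 − 61100 = 26480; midpoint Ī = (61100 + 87580)/2 = 74340.
η = (ΔQ/Q̄) ÷ (ΔI/Ī) = (763.1/1091.55) ÷ (26480/74340) = 1.963.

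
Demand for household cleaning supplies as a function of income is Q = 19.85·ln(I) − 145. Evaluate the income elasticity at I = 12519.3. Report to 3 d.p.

0.469

At I = 12519.3: Q = 42.285.
dQ/dI = 19.85/I = 0.00158555 at this income.
η = (dQ/dI)·(I/Q) = 0.00158555 × (12519.3/42.285) = 0.469.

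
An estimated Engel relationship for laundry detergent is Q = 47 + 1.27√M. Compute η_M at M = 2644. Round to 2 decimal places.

At M = 2644: Q = 112.303.
dQ/dM = 1.27/(2√M) = 0.0123493 at this income.
η = (dQ/dM)·(M/Q) = 0.0123493 × (2644/112.303) = 0.29.

0.29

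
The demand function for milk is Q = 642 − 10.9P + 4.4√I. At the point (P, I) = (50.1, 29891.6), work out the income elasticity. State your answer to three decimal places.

0.444

At P = 50.1, I = 29891.6: Q = 856.634.
Holding P constant, ∂Q/∂I = 4.4/(2√I) = 0.0127247.
η_I = (∂Q/∂I)·(I/Q) = 0.0127247 × (29891.6/856.634) = 0.444.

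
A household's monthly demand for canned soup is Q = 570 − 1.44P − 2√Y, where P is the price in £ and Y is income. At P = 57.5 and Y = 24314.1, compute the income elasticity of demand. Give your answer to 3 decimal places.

At P = 57.5, Y = 24314.1: Q = 175.340.
Holding P constant, ∂Q/∂Y = -2/(2√Y) = -0.00641314.
η_Y = (∂Q/∂Y)·(Y/Q) = -0.00641314 × (24314.1/175.340) = -0.889.

-0.889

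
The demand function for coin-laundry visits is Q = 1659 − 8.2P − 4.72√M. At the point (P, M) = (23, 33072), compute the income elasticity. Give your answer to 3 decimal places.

-0.701

At P = 23, M = 33072: Q = 612.035.
Holding P constant, ∂Q/∂M = -4.72/(2√M) = -0.0129772.
η_M = (∂Q/∂M)·(M/Q) = -0.0129772 × (33072/612.035) = -0.701.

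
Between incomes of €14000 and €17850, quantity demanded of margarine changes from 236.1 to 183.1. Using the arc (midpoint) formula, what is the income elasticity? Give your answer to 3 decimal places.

-1.046

ΔQ = 183.1 − 236.1 = -53; midpoint Q̄ = (236.1 + 183.1)/2 = 209.6.
ΔI = 17850 − 14000 = 3850; midpoint Ī = (14000 + 17850)/2 = 15925.
η = (ΔQ/Q̄) ÷ (ΔI/Ī) = (-53/209.6) ÷ (3850/15925) = -1.046.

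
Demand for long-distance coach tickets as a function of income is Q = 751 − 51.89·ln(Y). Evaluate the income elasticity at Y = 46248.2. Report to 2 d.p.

-0.27

At Y = 46248.2: Q = 193.609.
dQ/dY = -51.89/Y = -0.00112199 at this income.
η = (dQ/dY)·(Y/Q) = -0.00112199 × (46248.2/193.609) = -0.27.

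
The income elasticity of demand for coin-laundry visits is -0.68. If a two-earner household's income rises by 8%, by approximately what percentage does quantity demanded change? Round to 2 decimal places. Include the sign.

%ΔQ ≈ η × %ΔI = -0.68 × 8% = -5.44%.

-5.44%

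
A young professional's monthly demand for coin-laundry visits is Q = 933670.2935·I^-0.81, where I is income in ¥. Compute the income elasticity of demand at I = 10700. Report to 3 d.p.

For Q = A·I^β the income elasticity is constant and equal to β.
Here β = -0.81, so η = -0.810.

-0.810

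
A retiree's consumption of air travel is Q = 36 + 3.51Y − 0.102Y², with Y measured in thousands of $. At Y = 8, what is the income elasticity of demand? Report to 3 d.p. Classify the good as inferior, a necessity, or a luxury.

At Y = 8: Q = 57.5520.
dQ/dY = 3.51 − 0.204Y = 1.87800.
η = (dQ/dY)·(Y/Q) = 1.87800 × (8/57.5520) = 0.261.
0 < η < 1 ⇒ necessity.

0.261 (necessity)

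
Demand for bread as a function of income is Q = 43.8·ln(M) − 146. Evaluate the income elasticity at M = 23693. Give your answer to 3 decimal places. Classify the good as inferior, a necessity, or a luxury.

At M = 23693: Q = 295.195.
dQ/dM = 43.8/M = 0.00184865 at this income.
η = (dQ/dM)·(M/Q) = 0.00184865 × (23693/295.195) = 0.148.
Since 0 < η < 1, the good is a necessity.

0.148 (necessity)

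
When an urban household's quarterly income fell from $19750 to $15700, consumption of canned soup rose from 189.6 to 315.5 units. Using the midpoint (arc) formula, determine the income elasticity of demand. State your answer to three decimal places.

-2.182

ΔQ = 315.5 − 189.6 = 125.9; midpoint Q̄ = (189.6 + 315.5)/2 = 252.55.
ΔI = 15700 − 19750 = -4050; midpoint Ī = (19750 + 15700)/2 = 17725.
η = (ΔQ/Q̄) ÷ (ΔI/Ī) = (125.9/252.55) ÷ (-4050/17725) = -2.182.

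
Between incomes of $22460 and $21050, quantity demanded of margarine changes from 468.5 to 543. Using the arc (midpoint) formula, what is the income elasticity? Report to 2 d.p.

-2.27

ΔQ = 543 − 468.5 = 74.5; midpoint Q̄ = (468.5 + 543)/2 = 505.75.
ΔI = 21050 − 22460 = -1410; midpoint Ī = (22460 + 21050)/2 = 21755.
η = (ΔQ/Q̄) ÷ (ΔI/Ī) = (74.5/505.75) ÷ (-1410/21755) = -2.27.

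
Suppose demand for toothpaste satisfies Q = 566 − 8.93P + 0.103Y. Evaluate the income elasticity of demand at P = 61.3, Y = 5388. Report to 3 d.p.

At P = 61.3, Y = 5388: Q = 573.555.
Holding P constant, ∂Q/∂Y = 0.103.
η_Y = (∂Q/∂Y)·(Y/Q) = 0.103 × (5388/573.555) = 0.968.

0.968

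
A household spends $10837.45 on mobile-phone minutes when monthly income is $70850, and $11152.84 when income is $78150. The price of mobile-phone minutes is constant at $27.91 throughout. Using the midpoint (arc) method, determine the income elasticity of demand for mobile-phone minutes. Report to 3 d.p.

With a constant price, Q₁ = 10837.45/27.91 = 388.300 and Q₂ = 11152.84/27.91 = 399.600 (equivalently, work directly with expenditure since P cancels).
Midpoint %ΔQ = (11152.84 − 10837.45)/10995.15 = 0.02868; midpoint %ΔI = (78150 − 70850)/74500 = 0.09799.
η = 0.02868 / 0.09799 = 0.293.

0.293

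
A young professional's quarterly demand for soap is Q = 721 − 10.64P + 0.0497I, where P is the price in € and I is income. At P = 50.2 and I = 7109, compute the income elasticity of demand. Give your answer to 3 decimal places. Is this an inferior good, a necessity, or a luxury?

At P = 50.2, I = 7109: Q = 540.189.
Holding P constant, ∂Q/∂I = 0.0497.
η_I = (∂Q/∂I)·(I/Q) = 0.0497 × (7109/540.189) = 0.654.
Since 0 < η < 1, this is a necessity.

0.654 (necessity)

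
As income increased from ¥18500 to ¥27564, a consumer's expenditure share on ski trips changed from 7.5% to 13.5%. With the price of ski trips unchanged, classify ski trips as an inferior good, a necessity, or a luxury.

luxury

The budget share rises as income rises, so η > 1.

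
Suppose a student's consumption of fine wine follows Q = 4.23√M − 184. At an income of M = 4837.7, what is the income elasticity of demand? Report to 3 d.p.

At M = 4837.7: Q = 110.212.
dQ/dM = 4.23/(2√M) = 0.0304082 at this income.
η = (dQ/dM)·(M/Q) = 0.0304082 × (4837.7/110.212) = 1.335.

1.335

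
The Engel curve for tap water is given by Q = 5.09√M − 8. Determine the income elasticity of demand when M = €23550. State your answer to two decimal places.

0.51

At M = 23550: Q = 773.112.
dQ/dM = 5.09/(2√M) = 0.0165841 at this income.
η = (dQ/dM)·(M/Q) = 0.0165841 × (23550/773.112) = 0.51.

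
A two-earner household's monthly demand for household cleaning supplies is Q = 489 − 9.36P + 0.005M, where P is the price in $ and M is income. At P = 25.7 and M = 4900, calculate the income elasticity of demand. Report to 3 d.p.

0.090

At P = 25.7, M = 4900: Q = 272.948.
Holding P constant, ∂Q/∂M = 0.005.
η_M = (∂Q/∂M)·(M/Q) = 0.005 × (4900/272.948) = 0.090.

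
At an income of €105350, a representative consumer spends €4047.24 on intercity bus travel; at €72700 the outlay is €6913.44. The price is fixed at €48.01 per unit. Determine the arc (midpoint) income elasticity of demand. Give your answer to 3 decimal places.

With a constant price, Q₁ = 4047.24/48.01 = 84.300 and Q₂ = 6913.44/48.01 = 144.000 (equivalently, work directly with expenditure since P cancels).
Midpoint %ΔQ = (6913.44 − 4047.24)/5480.34 = 0.52300; midpoint %ΔI = (72700 − 105350)/89025 = -0.36675.
η = 0.52300 / -0.36675 = -1.426.

-1.426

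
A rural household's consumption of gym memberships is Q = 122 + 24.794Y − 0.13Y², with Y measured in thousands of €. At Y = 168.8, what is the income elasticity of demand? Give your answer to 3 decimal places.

At Y = 168.8: Q = 603.0800.
dQ/dY = 24.794 − 0.26Y = -19.09400.
η = (dQ/dY)·(Y/Q) = -19.09400 × (168.8/603.0800) = -5.344.

-5.344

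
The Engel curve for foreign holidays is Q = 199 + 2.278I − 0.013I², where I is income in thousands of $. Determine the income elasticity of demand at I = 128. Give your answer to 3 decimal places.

At I = 128: Q = 277.5920.
dQ/dI = 2.278 − 0.026I = -1.05000.
η = (dQ/dI)·(I/Q) = -1.05000 × (128/277.5920) = -0.484.

-0.484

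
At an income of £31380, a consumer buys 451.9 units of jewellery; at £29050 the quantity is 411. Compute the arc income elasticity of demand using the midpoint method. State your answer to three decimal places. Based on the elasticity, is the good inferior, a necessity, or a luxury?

ΔQ = 411 − 451.9 = -40.9; midpoint Q̄ = (451.9 + 411)/2 = 431.45.
ΔI = 29050 − 31380 = -2330; midpoint Ī = (31380 + 29050)/2 = 30215.
η = (ΔQ/Q̄) ÷ (ΔI/Ī) = (-40.9/431.45) ÷ (-2330/30215) = 1.229.
η > 1 ⇒ luxury.

1.229 (luxury)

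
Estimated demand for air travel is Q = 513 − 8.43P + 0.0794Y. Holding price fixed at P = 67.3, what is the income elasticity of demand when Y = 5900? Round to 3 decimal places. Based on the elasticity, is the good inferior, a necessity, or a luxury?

1.131 (luxury)

At P = 67.3, Y = 5900: Q = 414.121.
Holding P constant, ∂Q/∂Y = 0.0794.
η_Y = (∂Q/∂Y)·(Y/Q) = 0.0794 × (5900/414.121) = 1.131.
Since η > 1, this is a luxury.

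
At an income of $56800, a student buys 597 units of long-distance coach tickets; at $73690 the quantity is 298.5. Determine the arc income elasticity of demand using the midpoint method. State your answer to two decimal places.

-2.58

ΔQ = 298.5 − 597 = -298.5; midpoint Q̄ = (597 + 298.5)/2 = 447.75.
ΔI = 73690 − 56800 = 16890; midpoint Ī = (56800 + 73690)/2 = 65245.
η = (ΔQ/Q̄) ÷ (ΔI/Ī) = (-298.5/447.75) ÷ (16890/65245) = -2.58.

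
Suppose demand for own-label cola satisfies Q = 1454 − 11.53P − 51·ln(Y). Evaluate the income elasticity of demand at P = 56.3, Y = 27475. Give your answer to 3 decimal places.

At P = 56.3, Y = 27475: Q = 283.588.
Holding P constant, ∂Q/∂Y = -51/Y = -0.00185623.
η_Y = (∂Q/∂Y)·(Y/Q) = -0.00185623 × (27475/283.588) = -0.180.

-0.180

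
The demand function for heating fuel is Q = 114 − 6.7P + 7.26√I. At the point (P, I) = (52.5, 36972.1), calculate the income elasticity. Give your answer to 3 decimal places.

At P = 52.5, I = 36972.1: Q = 1158.212.
Holding P constant, ∂Q/∂I = 7.26/(2√I) = 0.0188786.
η_I = (∂Q/∂I)·(I/Q) = 0.0188786 × (36972.1/1158.212) = 0.603.

0.603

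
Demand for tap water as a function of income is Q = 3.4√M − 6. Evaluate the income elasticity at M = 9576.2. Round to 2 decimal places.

0.51

At M = 9576.2: Q = 326.717.
dQ/dM = 3.4/(2√M) = 0.0173721 at this income.
η = (dQ/dM)·(M/Q) = 0.0173721 × (9576.2/326.717) = 0.51.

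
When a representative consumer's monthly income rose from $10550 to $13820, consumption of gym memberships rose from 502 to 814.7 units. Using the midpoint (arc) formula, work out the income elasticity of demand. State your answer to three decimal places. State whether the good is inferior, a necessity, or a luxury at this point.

1.770 (luxury)

ΔQ = 814.7 − 502 = 312.7; midpoint Q̄ = (502 + 814.7)/2 = 658.35.
ΔI = 13820 − 10550 = 3270; midpoint Ī = (10550 + 13820)/2 = 12185.
η = (ΔQ/Q̄) ÷ (ΔI/Ī) = (312.7/658.35) ÷ (3270/12185) = 1.770.
η > 1 ⇒ luxury.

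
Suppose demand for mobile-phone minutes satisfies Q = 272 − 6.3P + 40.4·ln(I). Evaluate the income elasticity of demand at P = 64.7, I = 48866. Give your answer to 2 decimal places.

At P = 64.7, I = 48866: Q = 300.582.
Holding P constant, ∂Q/∂I = 40.4/I = 0.000826751.
η_I = (∂Q/∂I)·(I/Q) = 0.000826751 × (48866/300.582) = 0.13.

0.13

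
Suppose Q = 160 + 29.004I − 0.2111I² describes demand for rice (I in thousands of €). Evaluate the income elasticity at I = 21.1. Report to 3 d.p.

At I = 21.1: Q = 678.0006.
dQ/dI = 29.004 − 0.4222I = 20.09558.
η = (dQ/dI)·(I/Q) = 20.09558 × (21.1/678.0006) = 0.625.

0.625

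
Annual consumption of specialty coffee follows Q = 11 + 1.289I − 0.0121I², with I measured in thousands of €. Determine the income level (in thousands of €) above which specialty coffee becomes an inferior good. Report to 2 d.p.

53.26

dQ/dI = 1.289 − 0.0242I.
The good is inferior where dQ/dI < 0. Setting dQ/dI = 0 gives I = 1.289 / 0.0242 = 53.26.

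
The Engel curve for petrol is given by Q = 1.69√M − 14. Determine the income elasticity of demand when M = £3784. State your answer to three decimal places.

At M = 3784: Q = 89.959.
dQ/dM = 1.69/(2√M) = 0.0137367 at this income.
η = (dQ/dM)·(M/Q) = 0.0137367 × (3784/89.959) = 0.578.

0.578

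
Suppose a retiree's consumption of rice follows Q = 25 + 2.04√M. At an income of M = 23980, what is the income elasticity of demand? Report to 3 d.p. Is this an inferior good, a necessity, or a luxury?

0.463 (necessity)

At M = 23980: Q = 340.904.
dQ/dM = 2.04/(2√M) = 0.00658682 at this income.
η = (dQ/dM)·(M/Q) = 0.00658682 × (23980/340.904) = 0.463.
Since 0 < η < 1, the good is a necessity.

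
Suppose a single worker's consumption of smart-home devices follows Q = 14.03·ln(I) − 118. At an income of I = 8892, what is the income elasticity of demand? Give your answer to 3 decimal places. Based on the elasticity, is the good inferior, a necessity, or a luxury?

At I = 8892: Q = 9.573.
dQ/dI = 14.03/I = 0.00157782 at this income.
η = (dQ/dI)·(I/Q) = 0.00157782 × (8892/9.573) = 1.466.
Since η > 1, the good is a luxury.

1.466 (luxury)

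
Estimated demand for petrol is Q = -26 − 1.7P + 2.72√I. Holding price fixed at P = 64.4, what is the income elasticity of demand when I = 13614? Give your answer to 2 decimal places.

0.87

At P = 64.4, I = 13614: Q = 181.887.
Holding P constant, ∂Q/∂I = 2.72/(2√I) = 0.0116559.
η_I = (∂Q/∂I)·(I/Q) = 0.0116559 × (13614/181.887) = 0.87.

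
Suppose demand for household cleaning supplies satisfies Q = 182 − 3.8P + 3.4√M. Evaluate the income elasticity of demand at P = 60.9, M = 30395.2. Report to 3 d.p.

At P = 60.9, M = 30395.2: Q = 543.343.
Holding P constant, ∂Q/∂M = 3.4/(2√M) = 0.00975094.
η_M = (∂Q/∂M)·(M/Q) = 0.00975094 × (30395.2/543.343) = 0.545.

0.545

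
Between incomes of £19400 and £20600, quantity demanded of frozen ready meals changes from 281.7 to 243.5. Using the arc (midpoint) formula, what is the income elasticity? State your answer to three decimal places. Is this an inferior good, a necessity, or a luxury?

-2.424 (inferior good)

ΔQ = 243.5 − 281.7 = -38.2; midpoint Q̄ = (281.7 + 243.5)/2 = 262.6.
ΔI = 20600 − 19400 = 1200; midpoint Ī = (19400 + 20600)/2 = 20000.
η = (ΔQ/Q̄) ÷ (ΔI/Ī) = (-38.2/262.6) ÷ (1200/20000) = -2.424.
η < 0 ⇒ inferior good.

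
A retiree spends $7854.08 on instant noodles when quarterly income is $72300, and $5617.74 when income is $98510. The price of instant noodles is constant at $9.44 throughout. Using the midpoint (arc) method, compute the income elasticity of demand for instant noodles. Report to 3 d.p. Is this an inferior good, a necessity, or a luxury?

With a constant price, Q₁ = 7854.08/9.44 = 832.000 and Q₂ = 5617.74/9.44 = 595.100 (equivalently, work directly with expenditure since P cancels).
Midpoint %ΔQ = (5617.74 − 7854.08)/6735.91 = -0.33200; midpoint %ΔI = (98510 − 72300)/85405 = 0.30689.
η = -0.33200 / 0.30689 = -1.082.
η < 0 ⇒ inferior good.

-1.082 (inferior good)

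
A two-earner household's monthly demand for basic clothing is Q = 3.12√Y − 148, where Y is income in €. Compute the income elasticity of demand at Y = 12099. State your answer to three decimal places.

At Y = 12099: Q = 195.186.
dQ/dY = 3.12/(2√Y) = 0.0141824 at this income.
η = (dQ/dY)·(Y/Q) = 0.0141824 × (12099/195.186) = 0.879.

0.879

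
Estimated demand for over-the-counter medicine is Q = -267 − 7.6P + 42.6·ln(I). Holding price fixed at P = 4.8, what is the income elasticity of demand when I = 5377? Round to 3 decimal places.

0.682

At P = 4.8, I = 5377: Q = 62.449.
Holding P constant, ∂Q/∂I = 42.6/I = 0.00792263.
η_I = (∂Q/∂I)·(I/Q) = 0.00792263 × (5377/62.449) = 0.682.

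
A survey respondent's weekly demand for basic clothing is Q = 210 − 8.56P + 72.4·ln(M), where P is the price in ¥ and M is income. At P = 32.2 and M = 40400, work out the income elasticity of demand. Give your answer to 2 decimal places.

0.10

At P = 32.2, M = 40400: Q = 702.285.
Holding P constant, ∂Q/∂M = 72.4/M = 0.00179208.
η_M = (∂Q/∂M)·(M/Q) = 0.00179208 × (40400/702.285) = 0.10.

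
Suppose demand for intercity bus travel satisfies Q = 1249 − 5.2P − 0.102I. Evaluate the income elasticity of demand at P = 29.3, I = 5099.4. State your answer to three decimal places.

-0.902

At P = 29.3, I = 5099.4: Q = 576.501.
Holding P constant, ∂Q/∂I = −0.102.
η_I = (∂Q/∂I)·(I/Q) = -0.102 × (5099.4/576.501) = -0.902.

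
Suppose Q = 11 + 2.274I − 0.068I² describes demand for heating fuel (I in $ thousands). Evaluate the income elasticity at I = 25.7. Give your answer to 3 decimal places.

-1.280

At I = 25.7: Q = 24.5285.
dQ/dI = 2.274 − 0.136I = -1.22120.
η = (dQ/dI)·(I/Q) = -1.22120 × (25.7/24.5285) = -1.280.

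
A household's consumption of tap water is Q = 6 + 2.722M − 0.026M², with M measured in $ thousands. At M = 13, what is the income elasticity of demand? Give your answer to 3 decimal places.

0.719

At M = 13: Q = 36.9920.
dQ/dM = 2.722 − 0.052M = 2.04600.
η = (dQ/dM)·(M/Q) = 2.04600 × (13/36.9920) = 0.719.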